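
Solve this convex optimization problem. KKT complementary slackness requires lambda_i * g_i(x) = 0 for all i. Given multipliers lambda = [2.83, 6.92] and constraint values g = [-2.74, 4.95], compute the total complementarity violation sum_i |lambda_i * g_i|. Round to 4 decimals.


KKT complementary slackness check:
lambda_1 * g_1 = 2.83 * -2.74 = -7.7542
lambda_2 * g_2 = 6.92 * 4.95 = 34.254
Total violation = 7.7542 + 34.254 = 42.0082


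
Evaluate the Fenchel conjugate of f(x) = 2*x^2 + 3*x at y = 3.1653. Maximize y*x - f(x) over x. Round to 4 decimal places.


f*(y) = sup_x {y*x - a*x^2 - b*x} = sup_x {(y-b)*x - a*x^2}
FOC: (y - b) - 2a*x = 0 => x* = (y - b)/(2a)
x* = (3.1653 - 3)/(2*2) = 0.0413
f*(3.1653) = (y-b)^2/(4a) = (3.1653 - 3)^2/(4*2)
= 0.0273/8 = 0.0034


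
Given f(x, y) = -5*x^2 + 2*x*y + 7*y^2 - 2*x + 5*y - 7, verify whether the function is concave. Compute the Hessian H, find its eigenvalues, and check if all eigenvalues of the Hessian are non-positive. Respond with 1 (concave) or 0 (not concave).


The Hessian of f(x,y) = -5*x^2 + 2*x*y + 7*y^2 - 2*x + 5*y - 7 is:
H = [[-10, 2], [2, 14]]
Trace = -10 + 14 = 4
Determinant = -10*14 - (2)^2 = -144
Discriminant = (4)^2 - 4*-144 = 592.0
Eigenvalues: lambda_1 = -10.1655, lambda_2 = 14.1655
The function is not concave.

0


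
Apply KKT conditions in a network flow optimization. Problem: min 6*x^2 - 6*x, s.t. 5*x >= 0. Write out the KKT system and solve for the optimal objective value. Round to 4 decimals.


Step 1: Try lambda = 0 (constraint inactive).
Stationarity: 2*6*x - 6 = 0
x* = 6/(2*6) = 0.5
Check constraint: 5*0.5 = 2.5 >= 0 -- satisfied.
Step 2: Compute optimal value.
f(x*) = 6*0.5^2 - 6*0.5 = -1.5


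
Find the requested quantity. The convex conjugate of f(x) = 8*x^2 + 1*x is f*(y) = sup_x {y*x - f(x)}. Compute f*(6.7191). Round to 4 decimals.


f*(y) = sup_x {y*x - a*x^2 - b*x} = sup_x {(y-b)*x - a*x^2}
FOC: (y - b) - 2a*x = 0 => x* = (y - b)/(2a)
x* = (6.7191 - 1)/(2*8) = 0.3574
f*(6.7191) = (y-b)^2/(4a) = (6.7191 - 1)^2/(4*8)
= 32.7081/32 = 1.0221


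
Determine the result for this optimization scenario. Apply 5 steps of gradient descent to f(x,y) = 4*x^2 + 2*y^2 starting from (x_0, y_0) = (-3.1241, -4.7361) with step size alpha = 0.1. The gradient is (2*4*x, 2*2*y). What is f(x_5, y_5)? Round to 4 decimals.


Gradient descent on f(x,y) = 4*x^2 + 2*y^2.
Starting point: (-3.1241, -4.7361), alpha = 0.1
Step 1: grad_x = 2*4*-3.1241 = -24.9928, grad_y = 2*2*-4.7361 = -18.9444
  x_1 = -3.1241 - 0.1*-24.9928 = -0.6248
  y_1 = -4.7361 - 0.1*-18.9444 = -2.8417
Step 2: grad_x = 2*4*-0.6248 = -4.9986, grad_y = 2*2*-2.8417 = -11.3666
  x_2 = -0.6248 - 0.1*-4.9986 = -0.125
  y_2 = -2.8417 - 0.1*-11.3666 = -1.705
Step 3: grad_x = 2*4*-0.125 = -0.9997, grad_y = 2*2*-1.705 = -6.82
  x_3 = -0.125 - 0.1*-0.9997 = -0.025
  y_3 = -1.705 - 0.1*-6.82 = -1.023
Step 4: grad_x = 2*4*-0.025 = -0.1999, grad_y = 2*2*-1.023 = -4.092
  x_4 = -0.025 - 0.1*-0.1999 = -0.005
  y_4 = -1.023 - 0.1*-4.092 = -0.6138
Step 5: grad_x = 2*4*-0.005 = -0.04, grad_y = 2*2*-0.6138 = -2.4552
  x_5 = -0.005 - 0.1*-0.04 = -0.001
  y_5 = -0.6138 - 0.1*-2.4552 = -0.3683
f(-0.001, -0.3683) = 4*(-0.001)^2 + 2*(-0.3683)^2 = 0.2713


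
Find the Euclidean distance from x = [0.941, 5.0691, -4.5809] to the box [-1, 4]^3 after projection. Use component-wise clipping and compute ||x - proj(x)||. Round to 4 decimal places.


Project each component onto [-1, 4].
clip(0.941) = 0.941, clip(5.0691) = 4.0, clip(-4.5809) = -1.0
Projection = [0.941, 4.0, -1.0]
Squared diffs: [0.0, 1.143, 12.8228]
Distance = sqrt(13.9658) = 3.7371


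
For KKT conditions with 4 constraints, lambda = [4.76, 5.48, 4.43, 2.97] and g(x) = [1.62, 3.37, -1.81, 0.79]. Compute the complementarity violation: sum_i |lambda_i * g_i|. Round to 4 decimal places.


KKT complementary slackness check:
lambda_1 * g_1 = 4.76 * 1.62 = 7.7112
lambda_2 * g_2 = 5.48 * 3.37 = 18.4676
lambda_3 * g_3 = 4.43 * -1.81 = -8.0183
lambda_4 * g_4 = 2.97 * 0.79 = 2.3463
Total violation = 7.7112 + 18.4676 + 8.0183 + 2.3463 = 36.5434


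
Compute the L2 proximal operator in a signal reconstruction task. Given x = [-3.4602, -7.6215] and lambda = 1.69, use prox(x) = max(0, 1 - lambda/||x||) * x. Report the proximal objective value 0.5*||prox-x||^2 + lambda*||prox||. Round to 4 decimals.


Step 1: Compute ||x||.
||x|| = 8.3702
Step 2: Compute scaling factor.
scale = max(0, 1 - 1.69/8.3702) = 0.7981
Step 3: prox(x) = [-2.7616, -6.0827]
||prox(x)|| = 6.6802
Step 4: Proximal objective.
0.5*||prox-x||^2 = 1.4281
lambda*||prox|| = 11.2895
Total = 12.7176


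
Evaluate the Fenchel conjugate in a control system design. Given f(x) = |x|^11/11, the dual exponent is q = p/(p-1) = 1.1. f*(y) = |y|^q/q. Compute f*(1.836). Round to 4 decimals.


The conjugate exponent q satisfies 1/p + 1/q = 1.
p = 11, so q = 11/(11 - 1) = 1.1
|y|^q = 1.836^1.1 = 1.951
f*(1.836) = 1.951 / 1.1 = 1.7736


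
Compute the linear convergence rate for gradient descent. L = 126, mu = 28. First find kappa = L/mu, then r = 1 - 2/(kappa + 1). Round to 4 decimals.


Step 1: Compute the condition number.
kappa = L/mu = 126/28 = 4.5
Step 2: Compute the convergence rate.
r = 1 - 2/(kappa + 1) = 1 - 2*mu/(L + mu) = (L - mu)/(L + mu) = 98/154 = 0.6364


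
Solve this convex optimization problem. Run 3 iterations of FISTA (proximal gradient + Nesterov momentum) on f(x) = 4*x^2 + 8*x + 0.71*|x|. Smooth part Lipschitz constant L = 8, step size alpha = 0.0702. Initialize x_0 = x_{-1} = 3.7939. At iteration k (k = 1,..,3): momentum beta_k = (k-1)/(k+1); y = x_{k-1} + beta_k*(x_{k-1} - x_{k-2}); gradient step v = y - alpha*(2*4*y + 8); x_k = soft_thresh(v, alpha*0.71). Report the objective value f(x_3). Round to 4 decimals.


FISTA on f(x) = 4*x^2 + 8*x + 0.71*|x|
L = 8, alpha = 0.0702
Iteration 1: beta = 0.0, y = 3.7939 + 0.0*(3.7939 - 3.7939) = 3.7939
  grad(y) = 38.3512, v = y - alpha*grad = 1.1016
  prox(v) = soft_thresh(1.1016, 0.0498) = 1.0518
Iteration 2: beta = 0.3333, y = 1.0518 + 0.3333*(1.0518 - 3.7939) = 0.1378
  grad(y) = 9.1022, v = y - alpha*grad = -0.5012
  prox(v) = soft_thresh(-0.5012, 0.0498) = -0.4514
Iteration 3: beta = 0.5, y = -0.4514 + 0.5*(-0.4514 - 1.0518) = -1.2029
  grad(y) = -1.6235, v = y - alpha*grad = -1.089
  prox(v) = soft_thresh(-1.089, 0.0498) = -1.0391
f(x_3) = 4*(-1.0391)^2 + 8*(-1.0391) + 0.71*|-1.0391| = -3.2561


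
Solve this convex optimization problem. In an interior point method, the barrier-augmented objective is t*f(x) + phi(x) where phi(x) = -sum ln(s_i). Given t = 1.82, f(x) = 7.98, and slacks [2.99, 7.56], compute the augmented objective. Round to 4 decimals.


Step 1: Compute log-barrier.
ln values: [1.0953, 2.0229]
phi = -(1.0953 + 2.0229) = -3.1181
Step 2: Compute augmented objective.
t*f(x) = 1.82*7.98 = 14.5236
Total = 14.5236 - 3.1181 = 11.4055


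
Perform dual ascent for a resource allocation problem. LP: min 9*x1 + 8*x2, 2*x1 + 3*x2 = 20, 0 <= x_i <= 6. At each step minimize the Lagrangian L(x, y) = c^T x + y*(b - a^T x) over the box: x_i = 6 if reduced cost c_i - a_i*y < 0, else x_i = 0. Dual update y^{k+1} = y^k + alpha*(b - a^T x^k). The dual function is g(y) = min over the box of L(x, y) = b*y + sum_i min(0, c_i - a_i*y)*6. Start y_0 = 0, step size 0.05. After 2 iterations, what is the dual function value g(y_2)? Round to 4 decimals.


Dual ascent for LP: min 9*x1 + 8*x2, 2*x1 + 3*x2 = 20, 0 <= x_i <= 6
Step 1: y^k = 0.0, reduced costs: (9.0, 8.0)
  x^k = (0.0, 0.0), subgradient = b - a^T x = 20.0
  y^{k+1} = 0.0 + 0.05*20.0 = 1.0
Step 2: y^k = 1.0, reduced costs: (7.0, 5.0)
  x^k = (0.0, 0.0), subgradient = b - a^T x = 20.0
  y^{k+1} = 1.0 + 0.05*20.0 = 2.0
Dual objective at y_2 = 2.0: reduced costs (5.0, 2.0), box minimizer x = (0.0, 0.0)
g(y_2) = b*y + (c1 - a1*y)*x1 + (c2 - a2*y)*x2 = 20*2.0 + 5.0*0.0 + 2.0*0.0 = 40.0 + 0.0 + 0.0 = 40.0


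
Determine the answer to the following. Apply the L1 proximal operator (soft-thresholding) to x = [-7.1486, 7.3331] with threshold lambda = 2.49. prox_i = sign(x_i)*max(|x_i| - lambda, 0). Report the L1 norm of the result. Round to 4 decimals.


Soft-thresholding with lambda = 2.49:
prox(-7.1486) = sign(-7.1486)*max(|-7.1486| - 2.49, 0) = -4.6586
prox(7.3331) = sign(7.3331)*max(|7.3331| - 2.49, 0) = 4.8431
prox(x) = [-4.6586, 4.8431]
||prox(x)||_1 = 4.6586 + 4.8431 = 9.5017


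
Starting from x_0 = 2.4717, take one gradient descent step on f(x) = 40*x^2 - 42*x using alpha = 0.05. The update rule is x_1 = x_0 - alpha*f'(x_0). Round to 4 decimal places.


We compute the gradient at x_0 and apply the update.
f'(x) = 80*x - 42
f'(2.4717) = 80*2.4717 - 42 = 155.736
x_1 = 2.4717 - 0.05*155.736 = -5.3151


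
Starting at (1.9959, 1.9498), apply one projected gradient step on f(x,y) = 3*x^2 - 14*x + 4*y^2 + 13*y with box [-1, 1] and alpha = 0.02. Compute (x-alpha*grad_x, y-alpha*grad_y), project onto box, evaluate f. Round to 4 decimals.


Step 1: Compute gradient at (1.9959, 1.9498).
grad_x = 2*3*1.9959 - 14 = -2.0246
grad_y = 2*4*1.9498 + 13 = 28.5984
Step 2: Gradient step.
x_raw = 1.9959 - 0.02*-2.0246 = 2.0364
y_raw = 1.9498 - 0.02*28.5984 = 1.3778
Step 3: Project onto [-1, 1].
x_proj = clip(2.0364) = 1.0
y_proj = clip(1.3778) = 1.0
Step 4: Evaluate f.
f(1.0, 1.0) = 6.0


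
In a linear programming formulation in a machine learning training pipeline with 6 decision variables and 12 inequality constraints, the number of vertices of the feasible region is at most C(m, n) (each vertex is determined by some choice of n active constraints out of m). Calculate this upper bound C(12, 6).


Each vertex corresponds to some choice of n active constraints out of m, so the number of vertices is at most C(m, n) = m! / (n!(m-n)!).
m = 12, n = 6
Numerator: 12 * 11 * 10 * 9 * 8 * 7
Denominator: 6! = 720
C(12, 6) = 924


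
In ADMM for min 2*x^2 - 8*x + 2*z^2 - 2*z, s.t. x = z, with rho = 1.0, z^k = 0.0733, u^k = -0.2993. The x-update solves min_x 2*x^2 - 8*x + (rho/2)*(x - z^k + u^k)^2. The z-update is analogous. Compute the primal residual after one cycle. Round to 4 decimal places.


ADMM iteration with rho = 1.0, z^k = 0.0733, u^k = -0.2993
Step 1: x-update.
Minimize 2*x^2 - 8*x + (1.0/2)*(x - 0.0733 - 0.2993)^2
FOC: (2*2 + 1.0)*x = 8 + 1.0*(0.0733 + 0.2993)
x^{k+1} = 1.6745
Step 2: z-update.
Minimize 2*z^2 - 2*z + (1.0/2)*(1.6745 - z - 0.2993)^2
FOC: (2*2 + 1.0)*z = 2 + 1.0*(1.6745 - 0.2993)
z^{k+1} = 0.675
Step 3: u-update.
u^{k+1} = -0.2993 + 1.6745 - 0.675 = 0.7002
Step 4: Primal residual = |1.6745 - 0.675| = 0.9995


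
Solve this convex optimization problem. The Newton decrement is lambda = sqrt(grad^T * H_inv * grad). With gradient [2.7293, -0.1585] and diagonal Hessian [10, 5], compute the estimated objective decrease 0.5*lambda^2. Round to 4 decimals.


Step 1: H is diagonal, so H^(-1) * g = [0.2729, -0.0317].
Step 2: g^T H^(-1) g = sum_i g_i^2 / H_ii
  = (2.7293)^2/10 + (-0.1585)^2/5
  = 0.7449 + 0.005 = 0.7499
Step 3: Objective decrease = 0.5 * g^T H^(-1) g = 0.375


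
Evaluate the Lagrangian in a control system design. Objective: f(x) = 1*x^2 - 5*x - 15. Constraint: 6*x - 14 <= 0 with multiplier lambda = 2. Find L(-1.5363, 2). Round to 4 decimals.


Step 1: Evaluate f(x).
f(-1.5363) = 1*(-1.5363)^2 - 5*(-1.5363) - 15 = -4.9583
Step 2: Evaluate g(x).
g(-1.5363) = 6*-1.5363 - 14 = -23.2178
Step 3: Compute Lagrangian.
L = -4.9583 + 2*-23.2178 = -51.3939


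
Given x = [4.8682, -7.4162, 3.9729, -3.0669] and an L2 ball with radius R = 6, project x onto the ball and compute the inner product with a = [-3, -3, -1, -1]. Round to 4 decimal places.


Step 1: Compute ||x|| (intermediates to 6 decimals).
||x|| = sqrt(4.8682^2 + (-7.4162)^2 + 3.9729^2 + (-3.0669)^2) = 10.192605
Step 2: Project.
Since ||x|| > R, scale = R/||x|| = 6/10.192605 = 0.588662, proj(x) = scale * x
proj(x) = [2.865724, -4.365635, 2.338695, -1.805367]
Step 3: Dot product.
a^T * proj(x) = -3*2.865724 - 3*(-4.365635) - 1*2.338695 - 1*(-1.805367) = 3.9664


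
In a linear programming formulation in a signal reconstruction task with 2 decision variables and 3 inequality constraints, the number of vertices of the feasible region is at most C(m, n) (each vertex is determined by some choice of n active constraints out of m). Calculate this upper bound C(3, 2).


Each vertex corresponds to some choice of n active constraints out of m, so the number of vertices is at most C(m, n) = m! / (n!(m-n)!).
m = 3, n = 2
Numerator: 3 * 2
Denominator: 2! = 2
C(3, 2) = 3


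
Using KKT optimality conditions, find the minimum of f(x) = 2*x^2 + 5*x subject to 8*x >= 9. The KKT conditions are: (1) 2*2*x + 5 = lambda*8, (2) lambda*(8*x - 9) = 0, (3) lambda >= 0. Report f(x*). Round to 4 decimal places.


Step 1: Try lambda = 0 (constraint inactive).
x_unc = -5/(2*2) = -1.25
Check: 8*-1.25 = -10.0 < 9 -- violated!
Step 2: Constraint must be active: 8*x = 9
x* = 9/8 = 1.125
lambda = (2*2*1.125 + 5)/8 = 1.1875
Step 3: Compute optimal value.
f(x*) = 2*1.125^2 + 5*1.125 = 8.1563


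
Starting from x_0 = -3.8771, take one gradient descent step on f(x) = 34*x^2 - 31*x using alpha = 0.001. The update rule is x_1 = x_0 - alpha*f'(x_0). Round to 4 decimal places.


We compute the gradient at x_0 and apply the update.
f'(x) = 68*x - 31
f'(-3.8771) = 68*-3.8771 - 31 = -294.6428
x_1 = -3.8771 - 0.001*-294.6428 = -3.5825


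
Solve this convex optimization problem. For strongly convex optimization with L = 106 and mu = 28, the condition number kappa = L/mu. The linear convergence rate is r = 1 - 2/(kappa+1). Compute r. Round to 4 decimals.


Step 1: Compute the condition number.
kappa = L/mu = 106/28 = 3.7857
Step 2: Compute the convergence rate.
r = 1 - 2/(kappa + 1) = 1 - 2*mu/(L + mu) = (L - mu)/(L + mu) = 78/134 = 0.5821


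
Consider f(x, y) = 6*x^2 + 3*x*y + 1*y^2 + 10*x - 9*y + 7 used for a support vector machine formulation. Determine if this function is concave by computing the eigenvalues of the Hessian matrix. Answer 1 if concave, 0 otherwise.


The Hessian of f(x,y) = 6*x^2 + 3*x*y + 1*y^2 + 10*x - 9*y + 7 is:
H = [[12, 3], [3, 2]]
Trace = 12 + 2 = 14
Determinant = 12*2 - (3)^2 = 15
Discriminant = (14)^2 - 4*15 = 136.0
Eigenvalues: lambda_1 = 1.169, lambda_2 = 12.831
The function is not concave.

0


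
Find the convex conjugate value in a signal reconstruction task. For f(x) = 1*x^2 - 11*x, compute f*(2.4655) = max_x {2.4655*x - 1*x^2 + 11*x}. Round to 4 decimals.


f*(y) = sup_x {y*x - a*x^2 - b*x} = sup_x {(y-b)*x - a*x^2}
FOC: (y - b) - 2a*x = 0 => x* = (y - b)/(2a)
x* = (2.4655 + 11)/(2*1) = 6.7328
f*(2.4655) = (y-b)^2/(4a) = (2.4655 + 11)^2/(4*1)
= 181.3197/4 = 45.3299


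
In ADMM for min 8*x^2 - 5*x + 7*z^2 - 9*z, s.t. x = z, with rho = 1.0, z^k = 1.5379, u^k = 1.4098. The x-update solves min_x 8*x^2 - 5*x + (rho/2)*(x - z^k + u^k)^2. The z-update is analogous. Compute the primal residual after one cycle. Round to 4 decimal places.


ADMM iteration with rho = 1.0, z^k = 1.5379, u^k = 1.4098
Step 1: x-update.
Minimize 8*x^2 - 5*x + (1.0/2)*(x - 1.5379 + 1.4098)^2
FOC: (2*8 + 1.0)*x = 5 + 1.0*(1.5379 - 1.4098)
x^{k+1} = 0.3017
Step 2: z-update.
Minimize 7*z^2 - 9*z + (1.0/2)*(0.3017 - z + 1.4098)^2
FOC: (2*7 + 1.0)*z = 9 + 1.0*(0.3017 + 1.4098)
z^{k+1} = 0.7141
Step 3: u-update.
u^{k+1} = 1.4098 + 0.3017 - 0.7141 = 0.9974
Step 4: Primal residual = |0.3017 - 0.7141| = 0.4124


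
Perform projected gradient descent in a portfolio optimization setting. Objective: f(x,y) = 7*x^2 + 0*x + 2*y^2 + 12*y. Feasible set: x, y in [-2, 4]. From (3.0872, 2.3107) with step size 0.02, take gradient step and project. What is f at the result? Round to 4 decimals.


Step 1: Compute gradient at (3.0872, 2.3107).
grad_x = 2*7*3.0872 + 0 = 43.2208
grad_y = 2*2*2.3107 + 12 = 21.2428
Step 2: Gradient step.
x_raw = 3.0872 - 0.02*43.2208 = 2.2228
y_raw = 2.3107 - 0.02*21.2428 = 1.8858
Step 3: Project onto [-2, 4].
x_proj = clip(2.2228) = 2.2228
y_proj = clip(1.8858) = 1.8858
Step 4: Evaluate f.
f(2.2228, 1.8858) = 64.3283


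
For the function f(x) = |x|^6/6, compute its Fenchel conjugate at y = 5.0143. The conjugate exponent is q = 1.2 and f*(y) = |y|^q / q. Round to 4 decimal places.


The conjugate exponent q satisfies 1/p + 1/q = 1.
p = 6, so q = 6/(6 - 1) = 1.2
|y|^q = 5.0143^1.2 = 6.9223
f*(5.0143) = 6.9223 / 1.2 = 5.7686


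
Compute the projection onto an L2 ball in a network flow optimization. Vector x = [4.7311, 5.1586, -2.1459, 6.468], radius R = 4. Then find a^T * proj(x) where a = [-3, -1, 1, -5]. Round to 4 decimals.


Step 1: Compute ||x|| (intermediates to 6 decimals).
||x|| = sqrt(4.7311^2 + 5.1586^2 + (-2.1459)^2 + 6.468^2) = 9.769052
Step 2: Project.
Since ||x|| > R, scale = R/||x|| = 4/9.769052 = 0.409456, proj(x) = scale * x
proj(x) = [1.937177, 2.11222, -0.878652, 2.648361]
Step 3: Dot product.
a^T * proj(x) = -3*1.937177 - 1*2.11222 + 1*(-0.878652) - 5*2.648361 = -22.0442


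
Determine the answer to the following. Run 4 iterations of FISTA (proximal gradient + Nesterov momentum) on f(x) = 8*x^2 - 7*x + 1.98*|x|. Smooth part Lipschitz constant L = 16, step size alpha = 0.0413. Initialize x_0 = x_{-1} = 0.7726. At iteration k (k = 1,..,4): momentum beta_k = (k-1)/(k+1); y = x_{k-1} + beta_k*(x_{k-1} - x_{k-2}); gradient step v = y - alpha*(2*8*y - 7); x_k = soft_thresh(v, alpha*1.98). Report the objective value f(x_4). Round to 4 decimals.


FISTA on f(x) = 8*x^2 - 7*x + 1.98*|x|
L = 16, alpha = 0.0413
Iteration 1: beta = 0.0, y = 0.7726 + 0.0*(0.7726 - 0.7726) = 0.7726
  grad(y) = 5.3616, v = y - alpha*grad = 0.5512
  prox(v) = soft_thresh(0.5512, 0.0818) = 0.4694
Iteration 2: beta = 0.3333, y = 0.4694 + 0.3333*(0.4694 - 0.7726) = 0.3683
  grad(y) = -1.1068, v = y - alpha*grad = 0.414
  prox(v) = soft_thresh(0.414, 0.0818) = 0.3323
Iteration 3: beta = 0.5, y = 0.3323 + 0.5*(0.3323 - 0.4694) = 0.2637
  grad(y) = -2.7809, v = y - alpha*grad = 0.3785
  prox(v) = soft_thresh(0.3785, 0.0818) = 0.2968
Iteration 4: beta = 0.6, y = 0.2968 + 0.6*(0.2968 - 0.3323) = 0.2755
  grad(y) = -2.5924, v = y - alpha*grad = 0.3825
  prox(v) = soft_thresh(0.3825, 0.0818) = 0.3008
f(x_4) = 8*0.3008^2 - 7*0.3008 + 1.98*|0.3008| = -0.7862


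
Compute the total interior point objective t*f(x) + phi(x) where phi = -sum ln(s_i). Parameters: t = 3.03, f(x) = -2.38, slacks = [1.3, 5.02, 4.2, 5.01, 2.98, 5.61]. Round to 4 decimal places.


Step 1: Compute log-barrier.
ln values: [0.2624, 1.6134, 1.4351, 1.6114, 1.0919, 1.7246]
phi = -(0.2624 + 1.6134 + 1.4351 + 1.6114 + 1.0919 + 1.7246) = -7.7388
Step 2: Compute augmented objective.
t*f(x) = 3.03*-2.38 = -7.2114
Total = -7.2114 - 7.7388 = -14.9502


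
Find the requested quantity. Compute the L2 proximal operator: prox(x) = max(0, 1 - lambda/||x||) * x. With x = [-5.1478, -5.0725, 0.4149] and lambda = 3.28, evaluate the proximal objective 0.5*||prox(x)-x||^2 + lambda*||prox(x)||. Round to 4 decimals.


Step 1: Compute ||x||.
||x|| = 7.2389
Step 2: Compute scaling factor.
scale = max(0, 1 - 3.28/7.2389) = 0.5469
Step 3: prox(x) = [-2.8153, -2.7741, 0.2269]
||prox(x)|| = 3.9589
Step 4: Proximal objective.
0.5*||prox-x||^2 = 5.3792
lambda*||prox|| = 12.9852
Total = 18.3645


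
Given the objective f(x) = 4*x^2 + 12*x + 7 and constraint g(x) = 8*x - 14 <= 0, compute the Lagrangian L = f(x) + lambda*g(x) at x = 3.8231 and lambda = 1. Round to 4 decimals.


Step 1: Evaluate f(x).
f(3.8231) = 4*3.8231^2 + 12*3.8231 + 7 = 111.3416
Step 2: Evaluate g(x).
g(3.8231) = 8*3.8231 - 14 = 16.5848
Step 3: Compute Lagrangian.
L = 111.3416 + 1*16.5848 = 127.9264


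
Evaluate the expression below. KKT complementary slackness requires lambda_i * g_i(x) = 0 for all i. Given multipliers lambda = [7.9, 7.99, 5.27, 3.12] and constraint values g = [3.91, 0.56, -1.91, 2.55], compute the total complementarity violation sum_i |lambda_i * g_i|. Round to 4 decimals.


KKT complementary slackness check:
lambda_1 * g_1 = 7.9 * 3.91 = 30.889
lambda_2 * g_2 = 7.99 * 0.56 = 4.4744
lambda_3 * g_3 = 5.27 * -1.91 = -10.0657
lambda_4 * g_4 = 3.12 * 2.55 = 7.956
Total violation = 30.889 + 4.4744 + 10.0657 + 7.956 = 53.3851


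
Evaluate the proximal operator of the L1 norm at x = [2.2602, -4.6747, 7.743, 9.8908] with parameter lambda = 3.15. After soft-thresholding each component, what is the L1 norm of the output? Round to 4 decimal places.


Soft-thresholding with lambda = 3.15:
prox(2.2602) = sign(2.2602)*max(|2.2602| - 3.15, 0) = 0.0
prox(-4.6747) = sign(-4.6747)*max(|-4.6747| - 3.15, 0) = -1.5247
prox(7.743) = sign(7.743)*max(|7.743| - 3.15, 0) = 4.593
prox(9.8908) = sign(9.8908)*max(|9.8908| - 3.15, 0) = 6.7408
prox(x) = [0.0, -1.5247, 4.593, 6.7408]
||prox(x)||_1 = 0.0 + 1.5247 + 4.593 + 6.7408 = 12.8585


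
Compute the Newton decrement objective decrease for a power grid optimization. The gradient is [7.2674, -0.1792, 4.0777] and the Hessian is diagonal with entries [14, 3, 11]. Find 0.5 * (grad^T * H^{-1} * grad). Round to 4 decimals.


Step 1: H is diagonal, so H^(-1) * g = [0.5191, -0.0597, 0.3707].
Step 2: g^T H^(-1) g = sum_i g_i^2 / H_ii
  = (7.2674)^2/14 + (-0.1792)^2/3 + (4.0777)^2/11
  = 3.7725 + 0.0107 + 1.5116 = 5.2948
Step 3: Objective decrease = 0.5 * g^T H^(-1) g = 2.6474


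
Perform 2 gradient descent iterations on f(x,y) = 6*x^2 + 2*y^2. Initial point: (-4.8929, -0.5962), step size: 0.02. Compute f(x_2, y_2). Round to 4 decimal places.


Gradient descent on f(x,y) = 6*x^2 + 2*y^2.
Starting point: (-4.8929, -0.5962), alpha = 0.02
Step 1: grad_x = 2*6*-4.8929 = -58.7148, grad_y = 2*2*-0.5962 = -2.3848
  x_1 = -4.8929 - 0.02*-58.7148 = -3.7186
  y_1 = -0.5962 - 0.02*-2.3848 = -0.5485
Step 2: grad_x = 2*6*-3.7186 = -44.6232, grad_y = 2*2*-0.5485 = -2.194
  x_2 = -3.7186 - 0.02*-44.6232 = -2.8261
  y_2 = -0.5485 - 0.02*-2.194 = -0.5046
f(-2.8261, -0.5046) = 6*(-2.8261)^2 + 2*(-0.5046)^2 = 48.4317


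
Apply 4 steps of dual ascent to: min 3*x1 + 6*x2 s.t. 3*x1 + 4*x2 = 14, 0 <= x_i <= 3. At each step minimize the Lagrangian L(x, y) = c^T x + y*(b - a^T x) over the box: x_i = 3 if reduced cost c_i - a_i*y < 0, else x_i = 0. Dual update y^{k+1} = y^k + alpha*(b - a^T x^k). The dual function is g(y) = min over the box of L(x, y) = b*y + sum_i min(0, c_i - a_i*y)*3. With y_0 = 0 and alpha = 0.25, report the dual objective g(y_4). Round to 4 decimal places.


Dual ascent for LP: min 3*x1 + 6*x2, 3*x1 + 4*x2 = 14, 0 <= x_i <= 3
Step 1: y^k = 0.0, reduced costs: (3.0, 6.0)
  x^k = (0.0, 0.0), subgradient = b - a^T x = 14.0
  y^{k+1} = 0.0 + 0.25*14.0 = 3.5
Step 2: y^k = 3.5, reduced costs: (-7.5, -8.0)
  x^k = (3.0, 3.0), subgradient = b - a^T x = -7.0
  y^{k+1} = 3.5 + 0.25*-7.0 = 1.75
Step 3: y^k = 1.75, reduced costs: (-2.25, -1.0)
  x^k = (3.0, 3.0), subgradient = b - a^T x = -7.0
  y^{k+1} = 1.75 + 0.25*-7.0 = 0.0
Step 4: y^k = 0.0, reduced costs: (3.0, 6.0)
  x^k = (0.0, 0.0), subgradient = b - a^T x = 14.0
  y^{k+1} = 0.0 + 0.25*14.0 = 3.5
Dual objective at y_4 = 3.5: reduced costs (-7.5, -8.0), box minimizer x = (3.0, 3.0)
g(y_4) = b*y + (c1 - a1*y)*x1 + (c2 - a2*y)*x2 = 14*3.5 + (-7.5)*3.0 + (-8.0)*3.0 = 49.0 - 22.5 - 24.0 = 2.5


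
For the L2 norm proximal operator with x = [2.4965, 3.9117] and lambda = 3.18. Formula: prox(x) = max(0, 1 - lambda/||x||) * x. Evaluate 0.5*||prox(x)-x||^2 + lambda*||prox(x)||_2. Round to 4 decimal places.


Step 1: Compute ||x||.
||x|| = 4.6405
Step 2: Compute scaling factor.
scale = max(0, 1 - 3.18/4.6405) = 0.3147
Step 3: prox(x) = [0.7857, 1.2311]
||prox(x)|| = 1.4605
Step 4: Proximal objective.
0.5*||prox-x||^2 = 5.0562
lambda*||prox|| = 4.6444
Total = 9.7005


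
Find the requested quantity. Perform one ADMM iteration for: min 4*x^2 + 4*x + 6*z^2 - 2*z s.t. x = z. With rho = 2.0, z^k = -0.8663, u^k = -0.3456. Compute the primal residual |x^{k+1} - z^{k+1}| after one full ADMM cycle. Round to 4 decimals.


ADMM iteration with rho = 2.0, z^k = -0.8663, u^k = -0.3456
Step 1: x-update.
Minimize 4*x^2 + 4*x + (2.0/2)*(x + 0.8663 - 0.3456)^2
FOC: (2*4 + 2.0)*x = -4 + 2.0*(-0.8663 + 0.3456)
x^{k+1} = -0.5041
Step 2: z-update.
Minimize 6*z^2 - 2*z + (2.0/2)*(-0.5041 - z - 0.3456)^2
FOC: (2*6 + 2.0)*z = 2 + 2.0*(-0.5041 - 0.3456)
z^{k+1} = 0.0215
Step 3: u-update.
u^{k+1} = -0.3456 - 0.5041 - 0.0215 = -0.8712
Step 4: Primal residual = |-0.5041 - 0.0215| = 0.5256


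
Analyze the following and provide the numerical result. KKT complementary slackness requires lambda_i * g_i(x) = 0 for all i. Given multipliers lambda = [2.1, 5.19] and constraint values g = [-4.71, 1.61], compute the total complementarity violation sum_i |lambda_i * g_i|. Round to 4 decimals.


KKT complementary slackness check:
lambda_1 * g_1 = 2.1 * -4.71 = -9.891
lambda_2 * g_2 = 5.19 * 1.61 = 8.3559
Total violation = 9.891 + 8.3559 = 18.2469


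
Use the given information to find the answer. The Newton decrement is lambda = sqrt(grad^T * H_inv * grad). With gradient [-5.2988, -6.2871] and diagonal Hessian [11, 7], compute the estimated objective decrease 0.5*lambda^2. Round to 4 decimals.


Step 1: H is diagonal, so H^(-1) * g = [-0.4817, -0.8982].
Step 2: g^T H^(-1) g = sum_i g_i^2 / H_ii
  = (-5.2988)^2/11 + (-6.2871)^2/7
  = 2.5525 + 5.6468 = 8.1993
Step 3: Objective decrease = 0.5 * g^T H^(-1) g = 4.0996


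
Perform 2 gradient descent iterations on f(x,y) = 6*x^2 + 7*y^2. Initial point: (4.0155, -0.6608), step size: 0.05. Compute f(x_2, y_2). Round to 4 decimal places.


Gradient descent on f(x,y) = 6*x^2 + 7*y^2.
Starting point: (4.0155, -0.6608), alpha = 0.05
Step 1: grad_x = 2*6*4.0155 = 48.186, grad_y = 2*7*-0.6608 = -9.2512
  x_1 = 4.0155 - 0.05*48.186 = 1.6062
  y_1 = -0.6608 - 0.05*-9.2512 = -0.1982
Step 2: grad_x = 2*6*1.6062 = 19.2744, grad_y = 2*7*-0.1982 = -2.7754
  x_2 = 1.6062 - 0.05*19.2744 = 0.6425
  y_2 = -0.1982 - 0.05*-2.7754 = -0.0595
f(0.6425, -0.0595) = 6*0.6425^2 + 7*(-0.0595)^2 = 2.5014


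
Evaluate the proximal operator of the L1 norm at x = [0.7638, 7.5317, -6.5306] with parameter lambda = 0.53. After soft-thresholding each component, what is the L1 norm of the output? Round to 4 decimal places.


Soft-thresholding with lambda = 0.53:
prox(0.7638) = sign(0.7638)*max(|0.7638| - 0.53, 0) = 0.2338
prox(7.5317) = sign(7.5317)*max(|7.5317| - 0.53, 0) = 7.0017
prox(-6.5306) = sign(-6.5306)*max(|-6.5306| - 0.53, 0) = -6.0006
prox(x) = [0.2338, 7.0017, -6.0006]
||prox(x)||_1 = 0.2338 + 7.0017 + 6.0006 = 13.2361


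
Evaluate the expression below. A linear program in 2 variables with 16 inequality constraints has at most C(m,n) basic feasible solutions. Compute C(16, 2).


Each vertex corresponds to some choice of n active constraints out of m, so the number of vertices is at most C(m, n) = m! / (n!(m-n)!).
m = 16, n = 2
Numerator: 16 * 15
Denominator: 2! = 2
C(16, 2) = 120


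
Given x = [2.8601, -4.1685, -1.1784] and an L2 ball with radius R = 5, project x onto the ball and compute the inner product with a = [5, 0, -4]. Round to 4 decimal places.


Step 1: Compute ||x|| (intermediates to 6 decimals).
||x|| = sqrt(2.8601^2 + (-4.1685)^2 + (-1.1784)^2) = 5.190876
Step 2: Project.
Since ||x|| > R, scale = R/||x|| = 5/5.190876 = 0.963229, proj(x) = scale * x
proj(x) = [2.754931, -4.01522, -1.135069]
Step 3: Dot product.
a^T * proj(x) = 5*2.754931 + 0*(-4.01522) - 4*(-1.135069) = 18.3149


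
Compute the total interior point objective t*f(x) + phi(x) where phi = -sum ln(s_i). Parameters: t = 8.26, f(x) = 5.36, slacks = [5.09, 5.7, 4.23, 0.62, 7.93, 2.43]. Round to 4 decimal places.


Step 1: Compute log-barrier.
ln values: [1.6273, 1.7405, 1.4422, -0.478, 2.0707, 0.8879]
phi = -(1.6273 + 1.7405 + 1.4422 - 0.478 + 2.0707 + 0.8879) = -7.2905
Step 2: Compute augmented objective.
t*f(x) = 8.26*5.36 = 44.2736
Total = 44.2736 - 7.2905 = 36.9831


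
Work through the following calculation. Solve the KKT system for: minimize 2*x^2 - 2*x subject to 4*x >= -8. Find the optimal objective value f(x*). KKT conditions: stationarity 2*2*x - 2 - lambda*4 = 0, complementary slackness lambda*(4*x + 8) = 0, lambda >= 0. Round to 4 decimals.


Step 1: Try lambda = 0 (constraint inactive).
Stationarity: 2*2*x - 2 = 0
x* = 2/(2*2) = 0.5
Check constraint: 4*0.5 = 2.0 >= -8 -- satisfied.
Step 2: Compute optimal value.
f(x*) = 2*0.5^2 - 2*0.5 = -0.5


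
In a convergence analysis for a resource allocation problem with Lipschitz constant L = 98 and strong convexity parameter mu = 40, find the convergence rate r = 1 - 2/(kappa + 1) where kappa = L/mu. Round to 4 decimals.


Step 1: Compute the condition number.
kappa = L/mu = 98/40 = 2.45
Step 2: Compute the convergence rate.
r = 1 - 2/(kappa + 1) = 1 - 2*mu/(L + mu) = (L - mu)/(L + mu) = 58/138 = 0.4203


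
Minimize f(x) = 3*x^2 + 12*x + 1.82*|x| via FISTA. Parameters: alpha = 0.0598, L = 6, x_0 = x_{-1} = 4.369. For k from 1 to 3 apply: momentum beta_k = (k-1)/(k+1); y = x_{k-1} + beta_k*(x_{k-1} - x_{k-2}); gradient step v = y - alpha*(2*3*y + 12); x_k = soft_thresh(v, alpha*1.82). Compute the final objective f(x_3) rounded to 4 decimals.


FISTA on f(x) = 3*x^2 + 12*x + 1.82*|x|
L = 6, alpha = 0.0598
Iteration 1: beta = 0.0, y = 4.369 + 0.0*(4.369 - 4.369) = 4.369
  grad(y) = 38.214, v = y - alpha*grad = 2.0838
  prox(v) = soft_thresh(2.0838, 0.1088) = 1.975
Iteration 2: beta = 0.3333, y = 1.975 + 0.3333*(1.975 - 4.369) = 1.177
  grad(y) = 19.0617, v = y - alpha*grad = 0.0371
  prox(v) = soft_thresh(0.0371, 0.1088) = 0.0
Iteration 3: beta = 0.5, y = 0.0 + 0.5*(0.0 - 1.975) = -0.9875
  grad(y) = 6.0751, v = y - alpha*grad = -1.3508
  prox(v) = soft_thresh(-1.3508, 0.1088) = -1.2419
f(x_3) = 3*(-1.2419)^2 + 12*(-1.2419) + 1.82*|-1.2419| = -8.0157


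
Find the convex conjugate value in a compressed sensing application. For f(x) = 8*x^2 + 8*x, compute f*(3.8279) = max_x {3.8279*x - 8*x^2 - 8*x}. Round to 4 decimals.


f*(y) = sup_x {y*x - a*x^2 - b*x} = sup_x {(y-b)*x - a*x^2}
FOC: (y - b) - 2a*x = 0 => x* = (y - b)/(2a)
x* = (3.8279 - 8)/(2*8) = -0.2608
f*(3.8279) = (y-b)^2/(4a) = (3.8279 - 8)^2/(4*8)
= 17.4064/32 = 0.544


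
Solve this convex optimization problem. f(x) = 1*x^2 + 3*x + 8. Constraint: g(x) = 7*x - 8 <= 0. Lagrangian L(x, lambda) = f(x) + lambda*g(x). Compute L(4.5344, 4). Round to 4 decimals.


Step 1: Evaluate f(x).
f(4.5344) = 1*4.5344^2 + 3*4.5344 + 8 = 42.164
Step 2: Evaluate g(x).
g(4.5344) = 7*4.5344 - 8 = 23.7408
Step 3: Compute Lagrangian.
L = 42.164 + 4*23.7408 = 137.1272


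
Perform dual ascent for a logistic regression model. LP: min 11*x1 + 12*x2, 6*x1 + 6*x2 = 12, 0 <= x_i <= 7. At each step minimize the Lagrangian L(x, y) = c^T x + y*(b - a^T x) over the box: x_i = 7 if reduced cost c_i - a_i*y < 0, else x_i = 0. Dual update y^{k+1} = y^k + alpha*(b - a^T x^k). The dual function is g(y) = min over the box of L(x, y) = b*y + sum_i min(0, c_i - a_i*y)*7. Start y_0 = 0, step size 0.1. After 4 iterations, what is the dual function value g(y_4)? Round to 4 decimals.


Dual ascent for LP: min 11*x1 + 12*x2, 6*x1 + 6*x2 = 12, 0 <= x_i <= 7
Step 1: y^k = 0.0, reduced costs: (11.0, 12.0)
  x^k = (0.0, 0.0), subgradient = b - a^T x = 12.0
  y^{k+1} = 0.0 + 0.1*12.0 = 1.2
Step 2: y^k = 1.2, reduced costs: (3.8, 4.8)
  x^k = (0.0, 0.0), subgradient = b - a^T x = 12.0
  y^{k+1} = 1.2 + 0.1*12.0 = 2.4
Step 3: y^k = 2.4, reduced costs: (-3.4, -2.4)
  x^k = (7.0, 7.0), subgradient = b - a^T x = -72.0
  y^{k+1} = 2.4 + 0.1*-72.0 = -4.8
Step 4: y^k = -4.8, reduced costs: (39.8, 40.8)
  x^k = (0.0, 0.0), subgradient = b - a^T x = 12.0
  y^{k+1} = -4.8 + 0.1*12.0 = -3.6
Dual objective at y_4 = -3.6: reduced costs (32.6, 33.6), box minimizer x = (0.0, 0.0)
g(y_4) = b*y + (c1 - a1*y)*x1 + (c2 - a2*y)*x2 = 12*(-3.6) + 32.6*0.0 + 33.6*0.0 = -43.2 + 0.0 + 0.0 = -43.2


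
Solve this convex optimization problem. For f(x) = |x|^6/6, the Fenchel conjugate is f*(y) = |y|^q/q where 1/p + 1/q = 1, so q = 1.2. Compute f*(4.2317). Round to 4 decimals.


The conjugate exponent q satisfies 1/p + 1/q = 1.
p = 6, so q = 6/(6 - 1) = 1.2
|y|^q = 4.2317^1.2 = 5.647
f*(4.2317) = 5.647 / 1.2 = 4.7058


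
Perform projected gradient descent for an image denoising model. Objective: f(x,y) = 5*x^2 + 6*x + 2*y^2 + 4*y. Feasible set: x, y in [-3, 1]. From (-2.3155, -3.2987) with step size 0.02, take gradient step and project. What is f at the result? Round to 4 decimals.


Step 1: Compute gradient at (-2.3155, -3.2987).
grad_x = 2*5*-2.3155 + 6 = -17.155
grad_y = 2*2*-3.2987 + 4 = -9.1948
Step 2: Gradient step.
x_raw = -2.3155 - 0.02*-17.155 = -1.9724
y_raw = -3.2987 - 0.02*-9.1948 = -3.1148
Step 3: Project onto [-3, 1].
x_proj = clip(-1.9724) = -1.9724
y_proj = clip(-3.1148) = -3.0
Step 4: Evaluate f.
f(-1.9724, -3.0) = 13.6174


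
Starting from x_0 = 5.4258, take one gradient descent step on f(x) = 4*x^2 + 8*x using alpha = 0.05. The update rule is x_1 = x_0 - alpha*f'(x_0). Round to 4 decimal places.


We compute the gradient at x_0 and apply the update.
f'(x) = 8*x + 8
f'(5.4258) = 8*5.4258 + 8 = 51.4064
x_1 = 5.4258 - 0.05*51.4064 = 2.8555


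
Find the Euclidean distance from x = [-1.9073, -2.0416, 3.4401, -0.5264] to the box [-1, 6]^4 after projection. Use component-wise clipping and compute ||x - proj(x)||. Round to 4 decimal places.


Project each component onto [-1, 6].
clip(-1.9073) = -1.0, clip(-2.0416) = -1.0, clip(3.4401) = 3.4401, clip(-0.5264) = -0.5264
Projection = [-1.0, -1.0, 3.4401, -0.5264]
Squared diffs: [0.8232, 1.0849, 0.0, 0.0]
Distance = sqrt(1.9081) = 1.3813


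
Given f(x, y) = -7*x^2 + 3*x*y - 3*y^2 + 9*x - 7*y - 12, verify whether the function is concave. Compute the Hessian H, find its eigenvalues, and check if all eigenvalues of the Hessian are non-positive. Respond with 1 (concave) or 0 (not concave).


The Hessian of f(x,y) = -7*x^2 + 3*x*y - 3*y^2 + 9*x - 7*y - 12 is:
H = [[-14, 3], [3, -6]]
Trace = -14 - 6 = -20
Determinant = -14*-6 - (3)^2 = 75
Discriminant = (-20)^2 - 4*75 = 100.0
Eigenvalues: lambda_1 = -15.0, lambda_2 = -5.0
The function is concave.

1


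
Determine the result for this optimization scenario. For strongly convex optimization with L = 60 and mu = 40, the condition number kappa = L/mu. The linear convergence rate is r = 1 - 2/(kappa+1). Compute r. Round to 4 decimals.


Step 1: Compute the condition number.
kappa = L/mu = 60/40 = 1.5
Step 2: Compute the convergence rate.
r = 1 - 2/(kappa + 1) = 1 - 2*mu/(L + mu) = (L - mu)/(L + mu) = 20/100 = 0.2


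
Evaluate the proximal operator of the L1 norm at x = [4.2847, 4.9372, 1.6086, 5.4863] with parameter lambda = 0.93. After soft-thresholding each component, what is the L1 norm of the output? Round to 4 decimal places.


Soft-thresholding with lambda = 0.93:
prox(4.2847) = sign(4.2847)*max(|4.2847| - 0.93, 0) = 3.3547
prox(4.9372) = sign(4.9372)*max(|4.9372| - 0.93, 0) = 4.0072
prox(1.6086) = sign(1.6086)*max(|1.6086| - 0.93, 0) = 0.6786
prox(5.4863) = sign(5.4863)*max(|5.4863| - 0.93, 0) = 4.5563
prox(x) = [3.3547, 4.0072, 0.6786, 4.5563]
||prox(x)||_1 = 3.3547 + 4.0072 + 0.6786 + 4.5563 = 12.5968


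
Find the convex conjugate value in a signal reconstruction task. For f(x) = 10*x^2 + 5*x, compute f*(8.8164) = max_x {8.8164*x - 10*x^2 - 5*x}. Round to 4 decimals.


f*(y) = sup_x {y*x - a*x^2 - b*x} = sup_x {(y-b)*x - a*x^2}
FOC: (y - b) - 2a*x = 0 => x* = (y - b)/(2a)
x* = (8.8164 - 5)/(2*10) = 0.1908
f*(8.8164) = (y-b)^2/(4a) = (8.8164 - 5)^2/(4*10)
= 14.5649/40 = 0.3641


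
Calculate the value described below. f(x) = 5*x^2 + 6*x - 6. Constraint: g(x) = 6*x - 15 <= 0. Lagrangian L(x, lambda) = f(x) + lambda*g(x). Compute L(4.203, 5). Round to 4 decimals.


Step 1: Evaluate f(x).
f(4.203) = 5*4.203^2 + 6*4.203 - 6 = 107.544
Step 2: Evaluate g(x).
g(4.203) = 6*4.203 - 15 = 10.218
Step 3: Compute Lagrangian.
L = 107.544 + 5*10.218 = 158.634


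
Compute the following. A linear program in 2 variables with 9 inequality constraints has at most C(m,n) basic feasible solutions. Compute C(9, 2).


Each vertex corresponds to some choice of n active constraints out of m, so the number of vertices is at most C(m, n) = m! / (n!(m-n)!).
m = 9, n = 2
Numerator: 9 * 8
Denominator: 2! = 2
C(9, 2) = 36


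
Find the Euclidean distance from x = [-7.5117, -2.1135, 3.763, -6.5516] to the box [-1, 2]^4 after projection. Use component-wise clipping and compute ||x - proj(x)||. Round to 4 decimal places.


Project each component onto [-1, 2].
clip(-7.5117) = -1.0, clip(-2.1135) = -1.0, clip(3.763) = 2.0, clip(-6.5516) = -1.0
Projection = [-1.0, -1.0, 2.0, -1.0]
Squared diffs: [42.4022, 1.2399, 3.1082, 30.8203]
Distance = sqrt(77.5706) = 8.8074


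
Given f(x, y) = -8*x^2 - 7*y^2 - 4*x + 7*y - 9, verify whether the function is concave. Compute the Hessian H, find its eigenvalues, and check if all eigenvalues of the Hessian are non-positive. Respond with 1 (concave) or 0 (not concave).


The Hessian of f(x,y) = -8*x^2 - 7*y^2 - 4*x + 7*y - 9 is:
H = [[-16, 0], [0, -14]]
Trace = -16 - 14 = -30
Determinant = -16*-14 - (0)^2 = 224
Discriminant = (-30)^2 - 4*224 = 4.0
Eigenvalues: lambda_1 = -16.0, lambda_2 = -14.0
The function is concave.

1


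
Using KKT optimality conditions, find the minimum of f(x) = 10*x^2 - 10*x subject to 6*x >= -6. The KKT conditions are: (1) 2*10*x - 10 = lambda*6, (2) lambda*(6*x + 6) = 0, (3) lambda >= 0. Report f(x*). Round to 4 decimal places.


Step 1: Try lambda = 0 (constraint inactive).
Stationarity: 2*10*x - 10 = 0
x* = 10/(2*10) = 0.5
Check constraint: 6*0.5 = 3.0 >= -6 -- satisfied.
Step 2: Compute optimal value.
f(x*) = 10*0.5^2 - 10*0.5 = -2.5


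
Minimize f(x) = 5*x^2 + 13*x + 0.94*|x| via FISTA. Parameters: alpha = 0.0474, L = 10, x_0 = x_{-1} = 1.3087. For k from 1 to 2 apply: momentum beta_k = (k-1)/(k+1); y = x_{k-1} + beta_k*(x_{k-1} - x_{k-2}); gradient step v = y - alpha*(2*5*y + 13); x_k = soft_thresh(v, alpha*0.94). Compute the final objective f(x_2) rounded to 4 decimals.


FISTA on f(x) = 5*x^2 + 13*x + 0.94*|x|
L = 10, alpha = 0.0474
Iteration 1: beta = 0.0, y = 1.3087 + 0.0*(1.3087 - 1.3087) = 1.3087
  grad(y) = 26.087, v = y - alpha*grad = 0.0722
  prox(v) = soft_thresh(0.0722, 0.0446) = 0.0276
Iteration 2: beta = 0.3333, y = 0.0276 + 0.3333*(0.0276 - 1.3087) = -0.3994
  grad(y) = 9.0059, v = y - alpha*grad = -0.8263
  prox(v) = soft_thresh(-0.8263, 0.0446) = -0.7817
f(x_2) = 5*(-0.7817)^2 + 13*(-0.7817) + 0.94*|-0.7817| = -6.3722


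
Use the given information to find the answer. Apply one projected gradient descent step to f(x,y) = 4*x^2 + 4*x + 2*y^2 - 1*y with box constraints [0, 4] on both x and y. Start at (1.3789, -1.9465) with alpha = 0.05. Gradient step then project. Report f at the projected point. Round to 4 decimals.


Step 1: Compute gradient at (1.3789, -1.9465).
grad_x = 2*4*1.3789 + 4 = 15.0312
grad_y = 2*2*-1.9465 - 1 = -8.786
Step 2: Gradient step.
x_raw = 1.3789 - 0.05*15.0312 = 0.6273
y_raw = -1.9465 - 0.05*-8.786 = -1.5072
Step 3: Project onto [0, 4].
x_proj = clip(0.6273) = 0.6273
y_proj = clip(-1.5072) = 0.0
Step 4: Evaluate f.
f(0.6273, 0.0) = 4.0836


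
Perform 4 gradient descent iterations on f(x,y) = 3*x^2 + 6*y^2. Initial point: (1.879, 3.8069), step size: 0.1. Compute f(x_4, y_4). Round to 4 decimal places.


Gradient descent on f(x,y) = 3*x^2 + 6*y^2.
Starting point: (1.879, 3.8069), alpha = 0.1
Step 1: grad_x = 2*3*1.879 = 11.274, grad_y = 2*6*3.8069 = 45.6828
  x_1 = 1.879 - 0.1*11.274 = 0.7516
  y_1 = 3.8069 - 0.1*45.6828 = -0.7614
Step 2: grad_x = 2*3*0.7516 = 4.5096, grad_y = 2*6*-0.7614 = -9.1366
  x_2 = 0.7516 - 0.1*4.5096 = 0.3006
  y_2 = -0.7614 - 0.1*-9.1366 = 0.1523
Step 3: grad_x = 2*3*0.3006 = 1.8038, grad_y = 2*6*0.1523 = 1.8273
  x_3 = 0.3006 - 0.1*1.8038 = 0.1203
  y_3 = 0.1523 - 0.1*1.8273 = -0.0305
Step 4: grad_x = 2*3*0.1203 = 0.7215, grad_y = 2*6*-0.0305 = -0.3655
  x_4 = 0.1203 - 0.1*0.7215 = 0.0481
  y_4 = -0.0305 - 0.1*-0.3655 = 0.0061
f(0.0481, 0.0061) = 3*0.0481^2 + 6*0.0061^2 = 0.0072


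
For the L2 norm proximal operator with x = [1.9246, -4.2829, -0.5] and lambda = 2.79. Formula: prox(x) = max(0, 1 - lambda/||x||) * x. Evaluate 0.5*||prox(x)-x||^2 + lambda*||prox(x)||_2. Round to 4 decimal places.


Step 1: Compute ||x||.
||x|| = 4.722
Step 2: Compute scaling factor.
scale = max(0, 1 - 2.79/4.722) = 0.4091
Step 3: prox(x) = [0.7874, -1.7523, -0.2046]
||prox(x)|| = 1.932
Step 4: Proximal objective.
0.5*||prox-x||^2 = 3.8921
lambda*||prox|| = 5.3903
Total = 9.2823
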